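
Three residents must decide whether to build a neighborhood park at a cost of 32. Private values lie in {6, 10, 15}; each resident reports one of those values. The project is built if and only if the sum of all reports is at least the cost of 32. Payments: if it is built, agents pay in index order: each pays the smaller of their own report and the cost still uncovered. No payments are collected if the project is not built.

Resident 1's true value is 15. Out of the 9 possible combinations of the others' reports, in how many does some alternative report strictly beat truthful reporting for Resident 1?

Others report (10, 15): truth gives 0; report 10 gives 5 > 0. Violating.
Others report (15, 10): truth gives 0; report 10 gives 5 > 0. Violating.
Others report (15, 15): truth gives 0; report 6 gives 9 > 0. Violating.
Others report (6, 6): truth gives 0; no alternative beats it.
Others report (6, 10): truth gives 0; no alternative beats it.
(Checking all 9 profiles: 3 have a profitable deviation, 6 do not.)

3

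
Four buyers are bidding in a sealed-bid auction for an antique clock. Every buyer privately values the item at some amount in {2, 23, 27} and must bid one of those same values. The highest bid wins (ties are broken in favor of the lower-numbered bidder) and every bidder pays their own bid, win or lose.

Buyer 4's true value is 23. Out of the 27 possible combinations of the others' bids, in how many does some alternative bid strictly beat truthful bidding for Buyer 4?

26

Others bid (2, 2, 23): truth gives -23; bid 2 gives -2 > -23. Violating.
Others bid (2, 2, 27): truth gives -23; bid 2 gives -2 > -23. Violating.
Others bid (2, 23, 2): truth gives -23; bid 2 gives -2 > -23. Violating.
Others bid (2, 23, 23): truth gives -23; bid 2 gives -2 > -23. Violating.
Others bid (2, 2, 2): truth gives 0; no alternative beats it.
(Checking all 27 profiles: 26 have a profitable deviation, 1 does not.)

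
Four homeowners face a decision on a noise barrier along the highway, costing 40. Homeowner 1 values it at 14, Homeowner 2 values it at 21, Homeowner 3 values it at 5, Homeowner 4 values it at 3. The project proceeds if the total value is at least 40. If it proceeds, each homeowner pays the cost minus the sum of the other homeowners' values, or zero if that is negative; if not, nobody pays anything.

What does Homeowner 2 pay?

18

Total value 43 ≥ cost 40, so the project is built.
The other homeowners' values sum to 22.
Cost minus that sum is 40 - 22 = 18.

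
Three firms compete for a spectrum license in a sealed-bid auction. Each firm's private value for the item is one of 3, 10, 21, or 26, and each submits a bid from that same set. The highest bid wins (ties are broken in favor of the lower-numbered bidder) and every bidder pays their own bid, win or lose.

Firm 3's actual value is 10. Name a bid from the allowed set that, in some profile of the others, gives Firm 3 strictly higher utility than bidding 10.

Suppose Firm 1 bids 3 and Firm 2 bids 10.
Bid 10: loses but pays 10, utility -10.
Bid 3: loses but pays 3, utility -3.
So bidding 3 beats truth here (-3 > -10).

3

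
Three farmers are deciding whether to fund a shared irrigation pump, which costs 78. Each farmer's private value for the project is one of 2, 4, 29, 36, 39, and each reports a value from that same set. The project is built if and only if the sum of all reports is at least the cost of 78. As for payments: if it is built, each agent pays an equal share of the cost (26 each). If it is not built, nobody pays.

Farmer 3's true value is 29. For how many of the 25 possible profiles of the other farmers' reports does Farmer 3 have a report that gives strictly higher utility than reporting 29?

6

Others report (2, 39): truth gives 0; report 39 gives 3 > 0. Violating.
Others report (4, 36): truth gives 0; report 39 gives 3 > 0. Violating.
Others report (4, 39): truth gives 0; report 36 gives 3 > 0. Violating.
Others report (36, 4): truth gives 0; report 39 gives 3 > 0. Violating.
Others report (2, 2): truth gives 0; no alternative beats it.
Others report (2, 4): truth gives 0; no alternative beats it.
(Checking all 25 profiles: 6 have a profitable deviation, 19 do not.)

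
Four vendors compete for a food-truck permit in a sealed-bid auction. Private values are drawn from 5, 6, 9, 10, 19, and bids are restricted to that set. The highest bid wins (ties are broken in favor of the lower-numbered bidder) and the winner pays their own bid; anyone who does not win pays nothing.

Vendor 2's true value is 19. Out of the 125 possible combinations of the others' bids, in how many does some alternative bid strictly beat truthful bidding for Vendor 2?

48

Others bid (5, 5, 5): truth gives 0; bid 6 gives 13 > 0. Violating.
Others bid (5, 5, 6): truth gives 0; bid 6 gives 13 > 0. Violating.
Others bid (5, 5, 9): truth gives 0; bid 9 gives 10 > 0. Violating.
Others bid (5, 5, 10): truth gives 0; bid 10 gives 9 > 0. Violating.
Others bid (5, 5, 19): truth gives 0; no alternative beats it.
Others bid (5, 6, 19): truth gives 0; no alternative beats it.
(Checking all 125 profiles: 48 have a profitable deviation, 77 do not.)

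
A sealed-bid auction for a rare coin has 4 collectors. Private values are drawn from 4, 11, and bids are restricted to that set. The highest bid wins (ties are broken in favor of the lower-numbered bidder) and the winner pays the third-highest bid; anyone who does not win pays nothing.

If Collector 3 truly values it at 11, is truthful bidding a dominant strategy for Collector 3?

Check each profile of the others' bids and compare truth against every alternative bid.
Others bid (4, 4, 4): truth gives 7, best alternative gives 0.
Others bid (4, 4, 11): truth gives 7, best alternative gives 0.
Others bid (4, 11, 4): truth gives 0, best alternative gives 0.
Others bid (4, 11, 11): truth gives 0, best alternative gives 0.
Others bid (11, 4, 4): truth gives 0, best alternative gives 0.
Others bid (11, 4, 11): truth gives 0, best alternative gives 0.
(Remaining 2 profiles checked similarly; truth is weakly best in each.)
In every case the truthful bid is at least as good as any alternative, so it is a dominant strategy.

Yes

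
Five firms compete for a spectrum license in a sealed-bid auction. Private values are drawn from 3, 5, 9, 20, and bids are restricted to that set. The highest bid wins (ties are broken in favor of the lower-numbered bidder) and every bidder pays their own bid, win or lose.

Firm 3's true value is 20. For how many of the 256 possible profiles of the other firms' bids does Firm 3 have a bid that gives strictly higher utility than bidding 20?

Others bid (3, 3, 3, 3): truth gives 0; bid 5 gives 15 > 0. Violating.
Others bid (3, 3, 3, 5): truth gives 0; bid 5 gives 15 > 0. Violating.
Others bid (3, 3, 3, 9): truth gives 0; bid 9 gives 11 > 0. Violating.
Others bid (3, 3, 5, 3): truth gives 0; bid 5 gives 15 > 0. Violating.
Others bid (3, 3, 3, 20): truth gives 0; no alternative beats it.
Others bid (3, 3, 5, 20): truth gives 0; no alternative beats it.
(Checking all 256 profiles: 148 have a profitable deviation, 108 do not.)

148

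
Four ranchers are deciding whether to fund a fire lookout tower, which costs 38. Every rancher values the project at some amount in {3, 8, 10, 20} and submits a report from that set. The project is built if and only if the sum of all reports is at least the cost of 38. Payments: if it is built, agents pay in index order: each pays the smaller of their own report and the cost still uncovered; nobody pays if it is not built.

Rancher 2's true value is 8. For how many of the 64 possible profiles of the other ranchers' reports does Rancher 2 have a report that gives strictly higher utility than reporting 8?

22

Others report (3, 20, 20): truth gives 0; report 3 gives 5 > 0. Violating.
Others report (8, 8, 20): truth gives 0; report 3 gives 5 > 0. Violating.
Others report (8, 10, 20): truth gives 0; report 3 gives 5 > 0. Violating.
Others report (8, 20, 8): truth gives 0; report 3 gives 5 > 0. Violating.
Others report (3, 3, 3): truth gives 0; no alternative beats it.
Others report (3, 3, 8): truth gives 0; no alternative beats it.
(Checking all 64 profiles: 22 have a profitable deviation, 42 do not.)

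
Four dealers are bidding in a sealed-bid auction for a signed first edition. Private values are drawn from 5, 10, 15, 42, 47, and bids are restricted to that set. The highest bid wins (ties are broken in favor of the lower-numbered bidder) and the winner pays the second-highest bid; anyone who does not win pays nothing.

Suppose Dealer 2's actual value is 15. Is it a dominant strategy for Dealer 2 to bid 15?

Yes

Check each profile of the others' bids and compare truth against every alternative bid.
Others bid (5, 5, 5): truth gives 10, best alternative gives 10.
Others bid (5, 5, 10): truth gives 5, best alternative gives 5.
Others bid (5, 10, 5): truth gives 5, best alternative gives 5.
Others bid (5, 10, 10): truth gives 5, best alternative gives 5.
Others bid (10, 5, 5): truth gives 5, best alternative gives 5.
Others bid (10, 5, 10): truth gives 5, best alternative gives 5.
(Remaining 119 profiles checked similarly; truth is weakly best in each.)
In every case the truthful bid is at least as good as any alternative, so it is a dominant strategy.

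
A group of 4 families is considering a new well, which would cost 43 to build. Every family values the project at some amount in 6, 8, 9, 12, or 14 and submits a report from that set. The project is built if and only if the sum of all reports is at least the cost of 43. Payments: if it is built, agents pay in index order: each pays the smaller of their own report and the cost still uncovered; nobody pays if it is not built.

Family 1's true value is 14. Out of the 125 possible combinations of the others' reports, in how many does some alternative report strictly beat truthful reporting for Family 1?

Others report (6, 12, 14): truth gives 0; report 12 gives 2 > 0. Violating.
Others report (6, 14, 12): truth gives 0; report 12 gives 2 > 0. Violating.
Others report (6, 14, 14): truth gives 0; report 9 gives 5 > 0. Violating.
Others report (8, 9, 14): truth gives 0; report 12 gives 2 > 0. Violating.
Others report (6, 6, 6): truth gives 0; no alternative beats it.
Others report (6, 6, 8): truth gives 0; no alternative beats it.
(Checking all 125 profiles: 50 have a profitable deviation, 75 do not.)

50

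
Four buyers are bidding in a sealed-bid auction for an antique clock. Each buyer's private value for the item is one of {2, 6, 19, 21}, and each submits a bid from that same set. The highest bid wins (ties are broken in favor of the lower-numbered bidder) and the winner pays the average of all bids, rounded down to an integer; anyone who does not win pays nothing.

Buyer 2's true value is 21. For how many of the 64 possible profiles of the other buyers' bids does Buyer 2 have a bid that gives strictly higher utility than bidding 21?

14

Others bid (2, 2, 2): truth gives 15; bid 6 gives 18 > 15. Violating.
Others bid (2, 2, 6): truth gives 14; bid 6 gives 17 > 14. Violating.
Others bid (2, 2, 19): truth gives 10; bid 19 gives 11 > 10. Violating.
Others bid (2, 6, 2): truth gives 14; bid 6 gives 17 > 14. Violating.
Others bid (2, 2, 21): truth gives 10; no alternative beats it.
Others bid (2, 6, 21): truth gives 9; no alternative beats it.
(Checking all 64 profiles: 14 have a profitable deviation, 50 do not.)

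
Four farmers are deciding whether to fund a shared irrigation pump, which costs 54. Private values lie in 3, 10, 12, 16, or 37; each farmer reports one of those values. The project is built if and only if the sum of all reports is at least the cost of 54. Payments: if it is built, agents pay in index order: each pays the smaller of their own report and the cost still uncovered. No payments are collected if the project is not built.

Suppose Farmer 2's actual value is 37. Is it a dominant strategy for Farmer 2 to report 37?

No

Consider the case where Farmer 1 reports 3, Farmer 3 reports 3 and Farmer 4 reports 37.
Truthful report 37: project built, pays 37, utility 37 - 37 = 0.
Report 12 instead: project built, pays 12, utility 37 - 12 = 25.
Since 25 > 0, reporting 12 is strictly better here, so truthful reporting is not dominant.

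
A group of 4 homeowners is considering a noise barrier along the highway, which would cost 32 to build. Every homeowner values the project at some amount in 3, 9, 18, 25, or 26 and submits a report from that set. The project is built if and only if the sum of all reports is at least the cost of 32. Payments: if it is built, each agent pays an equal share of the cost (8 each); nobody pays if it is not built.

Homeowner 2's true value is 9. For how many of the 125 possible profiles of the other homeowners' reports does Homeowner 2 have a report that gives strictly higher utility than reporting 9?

Others report (3, 3, 3): truth gives 0; report 25 gives 1 > 0. Violating.
Others report (3, 3, 9): truth gives 0; report 18 gives 1 > 0. Violating.
Others report (3, 9, 3): truth gives 0; report 18 gives 1 > 0. Violating.
Others report (3, 9, 9): truth gives 0; report 18 gives 1 > 0. Violating.
Others report (3, 3, 18): truth gives 1; no alternative beats it.
Others report (3, 3, 25): truth gives 1; no alternative beats it.
(Checking all 125 profiles: 7 have a profitable deviation, 118 do not.)

7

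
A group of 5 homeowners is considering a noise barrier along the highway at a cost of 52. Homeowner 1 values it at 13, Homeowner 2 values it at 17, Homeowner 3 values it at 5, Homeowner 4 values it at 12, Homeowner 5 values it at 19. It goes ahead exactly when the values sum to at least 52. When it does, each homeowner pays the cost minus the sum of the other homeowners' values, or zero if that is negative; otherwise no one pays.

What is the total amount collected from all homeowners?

Total value 66 ≥ cost 52, so it is built.
Homeowner 1: others sum to 53; max(0, 52 - 53) = 0.
Homeowner 2: others sum to 49; max(0, 52 - 49) = 3.
Homeowner 3: others sum to 61; max(0, 52 - 61) = 0.
Homeowner 4: others sum to 54; max(0, 52 - 54) = 0.
Homeowner 5: others sum to 47; max(0, 52 - 47) = 5.
Total collected = 0 + 3 + 0 + 0 + 5 = 8.

8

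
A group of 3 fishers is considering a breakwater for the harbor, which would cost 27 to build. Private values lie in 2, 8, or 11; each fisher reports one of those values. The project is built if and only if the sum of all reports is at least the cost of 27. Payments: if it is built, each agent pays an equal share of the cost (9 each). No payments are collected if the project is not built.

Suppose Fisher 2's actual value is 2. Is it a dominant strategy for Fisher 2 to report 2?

Yes

Check each profile of the others' reports and compare truth against every alternative report.
Others report (8, 11): truth gives 0, best alternative gives -7.
Others report (11, 8): truth gives 0, best alternative gives -7.
Others report (11, 11): truth gives 0, best alternative gives -7.
Others report (2, 2): truth gives 0, best alternative gives 0.
Others report (2, 8): truth gives 0, best alternative gives 0.
Others report (2, 11): truth gives 0, best alternative gives 0.
(Remaining 3 profiles checked similarly; truth is weakly best in each.)
In every case the truthful report is at least as good as any alternative, so it is a dominant strategy.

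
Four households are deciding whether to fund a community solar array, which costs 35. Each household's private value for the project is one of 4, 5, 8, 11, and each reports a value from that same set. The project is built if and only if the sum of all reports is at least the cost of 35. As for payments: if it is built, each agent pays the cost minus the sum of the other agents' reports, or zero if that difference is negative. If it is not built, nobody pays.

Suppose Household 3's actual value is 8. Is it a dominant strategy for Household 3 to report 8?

Check each profile of the others' reports and compare truth against every alternative report.
Others report (11, 11, 11): truth gives 6, best alternative gives 6.
Others report (8, 11, 11): truth gives 3, best alternative gives 3.
Others report (11, 8, 11): truth gives 3, best alternative gives 3.
Others report (11, 11, 8): truth gives 3, best alternative gives 3.
Others report (4, 4, 4): truth gives 0, best alternative gives 0.
Others report (4, 4, 5): truth gives 0, best alternative gives 0.
(Remaining 58 profiles checked similarly; truth is weakly best in each.)
In every case the truthful report is at least as good as any alternative, so it is a dominant strategy.

Yes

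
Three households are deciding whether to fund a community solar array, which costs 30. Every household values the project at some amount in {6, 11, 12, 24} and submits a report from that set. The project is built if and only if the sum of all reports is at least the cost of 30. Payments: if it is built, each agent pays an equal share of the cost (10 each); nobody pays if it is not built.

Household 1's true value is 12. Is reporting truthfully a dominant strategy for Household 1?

No

Consider the case where Household 2 reports 6 and Household 3 reports 6.
Truthful report 12: project not built, utility 0.
Report 24 instead: project built, pays 10, utility 12 - 10 = 2.
Since 2 > 0, reporting 24 is strictly better here, so truthful reporting is not dominant.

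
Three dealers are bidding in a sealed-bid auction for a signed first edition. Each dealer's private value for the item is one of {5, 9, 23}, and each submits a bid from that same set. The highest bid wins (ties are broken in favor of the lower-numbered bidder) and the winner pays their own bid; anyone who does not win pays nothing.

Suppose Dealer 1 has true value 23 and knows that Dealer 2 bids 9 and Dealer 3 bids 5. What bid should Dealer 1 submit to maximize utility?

9

Bid 5: loses, pays 0, utility 0.
Bid 9: wins, pays 9, utility 23 - 9 = 14.
Bid 23: wins, pays 23, utility 23 - 23 = 0.
The best choice is 9 with utility 14.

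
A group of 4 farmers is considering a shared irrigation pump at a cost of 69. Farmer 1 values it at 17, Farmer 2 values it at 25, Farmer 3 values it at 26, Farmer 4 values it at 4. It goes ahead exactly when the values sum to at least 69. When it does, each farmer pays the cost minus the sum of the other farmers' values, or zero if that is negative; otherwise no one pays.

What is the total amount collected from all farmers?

60

Total value 72 ≥ cost 69, so it is built.
Farmer 1: others sum to 55; max(0, 69 - 55) = 14.
Farmer 2: others sum to 47; max(0, 69 - 47) = 22.
Farmer 3: others sum to 46; max(0, 69 - 46) = 23.
Farmer 4: others sum to 68; max(0, 69 - 68) = 1.
Total collected = 14 + 22 + 23 + 1 = 60.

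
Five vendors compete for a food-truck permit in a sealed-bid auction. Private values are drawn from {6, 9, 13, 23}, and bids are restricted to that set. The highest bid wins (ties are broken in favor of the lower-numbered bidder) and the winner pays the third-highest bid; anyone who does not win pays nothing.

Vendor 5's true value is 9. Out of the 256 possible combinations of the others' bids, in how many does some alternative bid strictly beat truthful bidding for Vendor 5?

Others bid (6, 6, 6, 9): truth gives 0; bid 13 gives 3 > 0. Violating.
Others bid (6, 6, 6, 13): truth gives 0; bid 23 gives 3 > 0. Violating.
Others bid (6, 6, 9, 6): truth gives 0; bid 13 gives 3 > 0. Violating.
Others bid (6, 6, 13, 6): truth gives 0; bid 23 gives 3 > 0. Violating.
Others bid (6, 6, 6, 6): truth gives 3; no alternative beats it.
Others bid (6, 6, 6, 23): truth gives 0; no alternative beats it.
(Checking all 256 profiles: 8 have a profitable deviation, 248 do not.)

8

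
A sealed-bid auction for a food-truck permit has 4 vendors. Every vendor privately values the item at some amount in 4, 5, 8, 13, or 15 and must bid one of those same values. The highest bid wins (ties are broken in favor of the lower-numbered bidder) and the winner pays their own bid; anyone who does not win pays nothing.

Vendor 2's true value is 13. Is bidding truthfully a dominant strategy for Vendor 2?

Consider the case where Vendor 1 bids 4, Vendor 3 bids 4 and Vendor 4 bids 4.
Truthful bid 13: wins, pays 13, utility 13 - 13 = 0.
Bid 5 instead: wins, pays 5, utility 13 - 5 = 8.
Since 8 > 0, bidding 5 is strictly better here, so truthful bidding is not dominant.

No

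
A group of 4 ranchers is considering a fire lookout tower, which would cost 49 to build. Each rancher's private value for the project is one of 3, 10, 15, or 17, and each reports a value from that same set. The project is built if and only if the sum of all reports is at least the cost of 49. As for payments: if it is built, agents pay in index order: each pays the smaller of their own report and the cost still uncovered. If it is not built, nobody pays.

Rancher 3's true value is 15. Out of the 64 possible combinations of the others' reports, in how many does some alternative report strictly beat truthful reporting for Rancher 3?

20

Others report (10, 15, 15): truth gives 0; report 10 gives 5 > 0. Violating.
Others report (10, 15, 17): truth gives 0; report 10 gives 5 > 0. Violating.
Others report (10, 17, 15): truth gives 0; report 10 gives 5 > 0. Violating.
Others report (10, 17, 17): truth gives 0; report 10 gives 5 > 0. Violating.
Others report (3, 3, 3): truth gives 0; no alternative beats it.
Others report (3, 3, 10): truth gives 0; no alternative beats it.
(Checking all 64 profiles: 20 have a profitable deviation, 44 do not.)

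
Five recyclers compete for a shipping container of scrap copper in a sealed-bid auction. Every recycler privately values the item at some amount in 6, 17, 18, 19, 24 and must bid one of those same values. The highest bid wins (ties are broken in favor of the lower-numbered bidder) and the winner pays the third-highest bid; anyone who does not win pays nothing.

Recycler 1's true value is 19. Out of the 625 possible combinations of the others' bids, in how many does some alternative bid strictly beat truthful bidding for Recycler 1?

108

Others bid (6, 6, 6, 24): truth gives 0; bid 24 gives 13 > 0. Violating.
Others bid (6, 6, 17, 24): truth gives 0; bid 24 gives 2 > 0. Violating.
Others bid (6, 6, 18, 24): truth gives 0; bid 24 gives 1 > 0. Violating.
Others bid (6, 6, 24, 6): truth gives 0; bid 24 gives 13 > 0. Violating.
Others bid (6, 6, 6, 6): truth gives 13; no alternative beats it.
Others bid (6, 6, 6, 17): truth gives 13; no alternative beats it.
(Checking all 625 profiles: 108 have a profitable deviation, 517 do not.)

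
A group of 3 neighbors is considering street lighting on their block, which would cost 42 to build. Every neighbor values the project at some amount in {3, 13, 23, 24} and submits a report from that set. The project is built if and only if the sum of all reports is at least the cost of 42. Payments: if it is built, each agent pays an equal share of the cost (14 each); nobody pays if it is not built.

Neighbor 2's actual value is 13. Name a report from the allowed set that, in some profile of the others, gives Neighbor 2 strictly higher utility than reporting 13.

3

Suppose Neighbor 1 reports 13 and Neighbor 3 reports 23.
Report 13: project built, pays 14, utility 13 - 14 = -1.
Report 3: project not built, utility 0.
So reporting 3 beats truth here (0 > -1).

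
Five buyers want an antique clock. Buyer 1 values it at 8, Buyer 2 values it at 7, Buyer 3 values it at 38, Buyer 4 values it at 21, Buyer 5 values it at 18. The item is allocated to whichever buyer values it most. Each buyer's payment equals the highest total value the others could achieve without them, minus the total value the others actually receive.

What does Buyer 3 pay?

Buyer 3 has the highest value and receives the item.
Without Buyer 3, the item would go to the next-highest value, 21, so the others could achieve 21.
With Buyer 3 present and winning, the others receive nothing, so their total is 0.
Payment = 21 - 0 = 21.

21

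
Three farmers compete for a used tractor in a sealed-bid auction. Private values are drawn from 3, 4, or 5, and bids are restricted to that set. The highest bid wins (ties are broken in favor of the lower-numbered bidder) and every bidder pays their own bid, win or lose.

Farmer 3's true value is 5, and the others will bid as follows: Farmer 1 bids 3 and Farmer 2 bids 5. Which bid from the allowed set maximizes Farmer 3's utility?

3

Bid 3: loses but pays 3, utility -3.
Bid 4: loses but pays 4, utility -4.
Bid 5: loses but pays 5, utility -5.
The best choice is 3 with utility -3.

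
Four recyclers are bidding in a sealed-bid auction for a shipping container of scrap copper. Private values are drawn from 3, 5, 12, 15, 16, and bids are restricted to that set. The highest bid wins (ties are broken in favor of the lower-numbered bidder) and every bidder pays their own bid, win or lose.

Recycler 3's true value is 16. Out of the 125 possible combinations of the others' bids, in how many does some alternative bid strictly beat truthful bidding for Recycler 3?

81

Others bid (3, 3, 3): truth gives 0; bid 5 gives 11 > 0. Violating.
Others bid (3, 3, 5): truth gives 0; bid 5 gives 11 > 0. Violating.
Others bid (3, 3, 12): truth gives 0; bid 12 gives 4 > 0. Violating.
Others bid (3, 3, 15): truth gives 0; bid 15 gives 1 > 0. Violating.
Others bid (3, 3, 16): truth gives 0; no alternative beats it.
Others bid (3, 5, 16): truth gives 0; no alternative beats it.
(Checking all 125 profiles: 81 have a profitable deviation, 44 do not.)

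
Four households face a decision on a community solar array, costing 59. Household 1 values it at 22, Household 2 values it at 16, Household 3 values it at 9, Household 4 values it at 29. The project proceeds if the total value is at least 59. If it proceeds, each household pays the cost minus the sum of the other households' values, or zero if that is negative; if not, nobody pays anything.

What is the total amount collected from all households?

Total value 76 ≥ cost 59, so it is built.
Household 1: others sum to 54; max(0, 59 - 54) = 5.
Household 2: others sum to 60; max(0, 59 - 60) = 0.
Household 3: others sum to 67; max(0, 59 - 67) = 0.
Household 4: others sum to 47; max(0, 59 - 47) = 12.
Total collected = 5 + 0 + 0 + 12 = 17.

17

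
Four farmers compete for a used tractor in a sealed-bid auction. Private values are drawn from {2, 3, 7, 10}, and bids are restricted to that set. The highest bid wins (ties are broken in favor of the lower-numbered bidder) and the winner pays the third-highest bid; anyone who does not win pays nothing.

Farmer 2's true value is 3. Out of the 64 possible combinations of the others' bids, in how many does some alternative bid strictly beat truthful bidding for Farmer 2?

6

Others bid (2, 2, 7): truth gives 0; bid 7 gives 1 > 0. Violating.
Others bid (2, 2, 10): truth gives 0; bid 10 gives 1 > 0. Violating.
Others bid (2, 7, 2): truth gives 0; bid 7 gives 1 > 0. Violating.
Others bid (2, 10, 2): truth gives 0; bid 10 gives 1 > 0. Violating.
Others bid (2, 2, 2): truth gives 1; no alternative beats it.
Others bid (2, 2, 3): truth gives 1; no alternative beats it.
(Checking all 64 profiles: 6 have a profitable deviation, 58 do not.)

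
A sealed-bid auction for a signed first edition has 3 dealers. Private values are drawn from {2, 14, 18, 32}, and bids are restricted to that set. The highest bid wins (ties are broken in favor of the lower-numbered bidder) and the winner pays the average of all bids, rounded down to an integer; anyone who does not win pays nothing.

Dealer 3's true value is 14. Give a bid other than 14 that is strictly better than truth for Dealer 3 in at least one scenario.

18

Suppose Dealer 1 bids 2 and Dealer 2 bids 14.
Bid 14: loses, pays 0, utility 0.
Bid 18: wins, pays 11, utility 14 - 11 = 3.
So bidding 18 beats truth here (3 > 0).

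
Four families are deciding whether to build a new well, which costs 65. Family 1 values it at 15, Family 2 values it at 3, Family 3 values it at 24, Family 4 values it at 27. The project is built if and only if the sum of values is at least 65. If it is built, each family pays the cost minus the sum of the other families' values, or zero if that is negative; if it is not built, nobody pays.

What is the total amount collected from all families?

54

Total value 69 ≥ cost 65, so it is built.
Family 1: others sum to 54; max(0, 65 - 54) = 11.
Family 2: others sum to 66; max(0, 65 - 66) = 0.
Family 3: others sum to 45; max(0, 65 - 45) = 20.
Family 4: others sum to 42; max(0, 65 - 42) = 23.
Total collected = 11 + 0 + 20 + 23 = 54.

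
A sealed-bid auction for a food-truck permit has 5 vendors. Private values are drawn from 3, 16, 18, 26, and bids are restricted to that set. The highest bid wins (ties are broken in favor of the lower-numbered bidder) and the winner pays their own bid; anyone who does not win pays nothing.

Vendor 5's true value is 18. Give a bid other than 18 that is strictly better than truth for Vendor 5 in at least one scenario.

Suppose Vendor 1 bids 3, Vendor 2 bids 3, Vendor 3 bids 3 and Vendor 4 bids 3.
Bid 18: wins, pays 18, utility 18 - 18 = 0.
Bid 16: wins, pays 16, utility 18 - 16 = 2.
So bidding 16 beats truth here (2 > 0).

16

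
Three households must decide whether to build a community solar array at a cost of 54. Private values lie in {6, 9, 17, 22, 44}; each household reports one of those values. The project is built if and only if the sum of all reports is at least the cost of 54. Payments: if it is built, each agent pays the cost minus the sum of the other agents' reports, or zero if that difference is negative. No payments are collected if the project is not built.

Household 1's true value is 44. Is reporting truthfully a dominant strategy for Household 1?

Yes

Check each profile of the others' reports and compare truth against every alternative report.
Others report (9, 22): truth gives 21, best alternative gives 0.
Others report (22, 9): truth gives 21, best alternative gives 0.
Others report (6, 22): truth gives 18, best alternative gives 0.
Others report (22, 6): truth gives 18, best alternative gives 0.
Others report (9, 17): truth gives 16, best alternative gives 0.
Others report (17, 9): truth gives 16, best alternative gives 0.
(Remaining 19 profiles checked similarly; truth is weakly best in each.)
In every case the truthful report is at least as good as any alternative, so it is a dominant strategy.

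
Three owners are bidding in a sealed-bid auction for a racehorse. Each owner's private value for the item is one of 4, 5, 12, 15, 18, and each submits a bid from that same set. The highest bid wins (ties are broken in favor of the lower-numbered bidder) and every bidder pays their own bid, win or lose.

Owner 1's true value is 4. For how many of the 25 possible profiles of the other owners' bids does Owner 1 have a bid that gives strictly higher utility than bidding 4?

3

Others bid (4, 5): truth gives -4; bid 5 gives -1 > -4. Violating.
Others bid (5, 4): truth gives -4; bid 5 gives -1 > -4. Violating.
Others bid (5, 5): truth gives -4; bid 5 gives -1 > -4. Violating.
Others bid (4, 4): truth gives 0; no alternative beats it.
Others bid (4, 12): truth gives -4; no alternative beats it.
(Checking all 25 profiles: 3 have a profitable deviation, 22 do not.)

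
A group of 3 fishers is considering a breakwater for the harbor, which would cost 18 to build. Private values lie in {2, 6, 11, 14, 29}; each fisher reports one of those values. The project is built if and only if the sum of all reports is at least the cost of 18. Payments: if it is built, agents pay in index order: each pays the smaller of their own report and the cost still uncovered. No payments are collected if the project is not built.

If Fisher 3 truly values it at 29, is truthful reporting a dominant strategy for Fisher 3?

Check each profile of the others' reports and compare truth against every alternative report.
Others report (2, 29): truth gives 29, best alternative gives 29.
Others report (6, 14): truth gives 29, best alternative gives 29.
Others report (6, 29): truth gives 29, best alternative gives 29.
Others report (11, 11): truth gives 29, best alternative gives 29.
Others report (11, 14): truth gives 29, best alternative gives 29.
Others report (11, 29): truth gives 29, best alternative gives 29.
(Remaining 19 profiles checked similarly; truth is weakly best in each.)
In every case the truthful report is at least as good as any alternative, so it is a dominant strategy.

Yes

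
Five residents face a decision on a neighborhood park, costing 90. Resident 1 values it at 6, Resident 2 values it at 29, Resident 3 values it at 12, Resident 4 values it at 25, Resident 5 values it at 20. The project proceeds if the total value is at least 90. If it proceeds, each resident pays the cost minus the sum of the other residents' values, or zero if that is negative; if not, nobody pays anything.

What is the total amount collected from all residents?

82

Total value 92 ≥ cost 90, so it is built.
Resident 1: others sum to 86; max(0, 90 - 86) = 4.
Resident 2: others sum to 63; max(0, 90 - 63) = 27.
Resident 3: others sum to 80; max(0, 90 - 80) = 10.
Resident 4: others sum to 67; max(0, 90 - 67) = 23.
Resident 5: others sum to 72; max(0, 90 - 72) = 18.
Total collected = 4 + 27 + 10 + 23 + 18 = 82.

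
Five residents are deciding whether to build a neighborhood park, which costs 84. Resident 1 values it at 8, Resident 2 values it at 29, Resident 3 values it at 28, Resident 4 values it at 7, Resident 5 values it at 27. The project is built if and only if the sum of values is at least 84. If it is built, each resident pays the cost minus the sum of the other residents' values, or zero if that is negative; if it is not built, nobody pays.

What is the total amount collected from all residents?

39

Total value 99 ≥ cost 84, so it is built.
Resident 1: others sum to 91; max(0, 84 - 91) = 0.
Resident 2: others sum to 70; max(0, 84 - 70) = 14.
Resident 3: others sum to 71; max(0, 84 - 71) = 13.
Resident 4: others sum to 92; max(0, 84 - 92) = 0.
Resident 5: others sum to 72; max(0, 84 - 72) = 12.
Total collected = 0 + 14 + 13 + 0 + 12 = 39.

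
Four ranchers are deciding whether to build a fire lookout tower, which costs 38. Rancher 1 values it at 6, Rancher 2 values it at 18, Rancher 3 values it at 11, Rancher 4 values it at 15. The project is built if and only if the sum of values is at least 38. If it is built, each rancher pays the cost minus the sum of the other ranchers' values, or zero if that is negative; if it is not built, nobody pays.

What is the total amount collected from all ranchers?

9

Total value 50 ≥ cost 38, so it is built.
Rancher 1: others sum to 44; max(0, 38 - 44) = 0.
Rancher 2: others sum to 32; max(0, 38 - 32) = 6.
Rancher 3: others sum to 39; max(0, 38 - 39) = 0.
Rancher 4: others sum to 35; max(0, 38 - 35) = 3.
Total collected = 0 + 6 + 0 + 3 = 9.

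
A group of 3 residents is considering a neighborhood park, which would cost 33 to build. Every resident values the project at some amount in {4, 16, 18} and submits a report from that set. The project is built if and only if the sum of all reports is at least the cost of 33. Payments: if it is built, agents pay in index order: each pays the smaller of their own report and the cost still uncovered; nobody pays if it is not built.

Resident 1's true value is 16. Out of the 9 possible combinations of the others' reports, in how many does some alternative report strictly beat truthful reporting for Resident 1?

4

Others report (16, 16): truth gives 0; report 4 gives 12 > 0. Violating.
Others report (16, 18): truth gives 0; report 4 gives 12 > 0. Violating.
Others report (18, 16): truth gives 0; report 4 gives 12 > 0. Violating.
Others report (18, 18): truth gives 0; report 4 gives 12 > 0. Violating.
Others report (4, 4): truth gives 0; no alternative beats it.
Others report (4, 16): truth gives 0; no alternative beats it.
(Checking all 9 profiles: 4 have a profitable deviation, 5 do not.)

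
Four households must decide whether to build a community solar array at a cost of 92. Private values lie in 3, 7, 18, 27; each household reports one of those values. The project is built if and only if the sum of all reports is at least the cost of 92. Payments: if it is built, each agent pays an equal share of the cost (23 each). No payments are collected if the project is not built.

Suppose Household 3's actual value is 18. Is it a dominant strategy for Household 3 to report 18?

Consider the case where Household 1 reports 27, Household 2 reports 27 and Household 4 reports 27.
Truthful report 18: project built, pays 23, utility 18 - 23 = -5.
Report 3 instead: project not built, utility 0.
Since 0 > -5, reporting 3 is strictly better here, so truthful reporting is not dominant.

No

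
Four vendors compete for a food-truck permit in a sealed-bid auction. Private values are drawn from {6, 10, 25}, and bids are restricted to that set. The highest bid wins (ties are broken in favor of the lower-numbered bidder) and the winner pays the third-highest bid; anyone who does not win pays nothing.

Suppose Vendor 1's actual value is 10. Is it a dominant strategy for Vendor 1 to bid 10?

No

Consider the case where Vendor 2 bids 6, Vendor 3 bids 6 and Vendor 4 bids 25.
Truthful bid 10: loses, pays 0, utility 0.
Bid 25 instead: wins, pays 6, utility 10 - 6 = 4.
Since 4 > 0, bidding 25 is strictly better here, so truthful bidding is not dominant.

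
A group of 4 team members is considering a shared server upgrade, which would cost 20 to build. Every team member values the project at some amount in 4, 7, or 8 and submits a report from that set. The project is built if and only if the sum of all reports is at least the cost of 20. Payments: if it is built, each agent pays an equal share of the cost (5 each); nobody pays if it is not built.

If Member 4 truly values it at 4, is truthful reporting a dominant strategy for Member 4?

Yes

Check each profile of the others' reports and compare truth against every alternative report.
Others report (4, 4, 7): truth gives 0, best alternative gives -1.
Others report (4, 7, 4): truth gives 0, best alternative gives -1.
Others report (7, 4, 4): truth gives 0, best alternative gives -1.
Others report (4, 4, 8): truth gives -1, best alternative gives -1.
Others report (4, 7, 7): truth gives -1, best alternative gives -1.
Others report (4, 7, 8): truth gives -1, best alternative gives -1.
(Remaining 21 profiles checked similarly; truth is weakly best in each.)
In every case the truthful report is at least as good as any alternative, so it is a dominant strategy.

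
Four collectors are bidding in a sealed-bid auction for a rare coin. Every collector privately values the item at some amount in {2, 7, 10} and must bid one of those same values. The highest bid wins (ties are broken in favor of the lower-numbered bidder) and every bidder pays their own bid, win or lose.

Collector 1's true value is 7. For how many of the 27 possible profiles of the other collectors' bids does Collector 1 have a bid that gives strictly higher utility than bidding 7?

Others bid (2, 2, 2): truth gives 0; bid 2 gives 5 > 0. Violating.
Others bid (2, 2, 10): truth gives -7; bid 2 gives -2 > -7. Violating.
Others bid (2, 7, 10): truth gives -7; bid 2 gives -2 > -7. Violating.
Others bid (2, 10, 2): truth gives -7; bid 2 gives -2 > -7. Violating.
Others bid (2, 2, 7): truth gives 0; no alternative beats it.
Others bid (2, 7, 2): truth gives 0; no alternative beats it.
(Checking all 27 profiles: 20 have a profitable deviation, 7 do not.)

20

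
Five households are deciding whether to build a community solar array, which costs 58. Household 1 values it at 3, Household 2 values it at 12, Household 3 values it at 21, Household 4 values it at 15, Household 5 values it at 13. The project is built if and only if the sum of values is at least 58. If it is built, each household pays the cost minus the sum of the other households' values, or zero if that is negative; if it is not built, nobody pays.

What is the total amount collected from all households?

Total value 64 ≥ cost 58, so it is built.
Household 1: others sum to 61; max(0, 58 - 61) = 0.
Household 2: others sum to 52; max(0, 58 - 52) = 6.
Household 3: others sum to 43; max(0, 58 - 43) = 15.
Household 4: others sum to 49; max(0, 58 - 49) = 9.
Household 5: others sum to 51; max(0, 58 - 51) = 7.
Total collected = 0 + 6 + 15 + 9 + 7 = 37.

37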